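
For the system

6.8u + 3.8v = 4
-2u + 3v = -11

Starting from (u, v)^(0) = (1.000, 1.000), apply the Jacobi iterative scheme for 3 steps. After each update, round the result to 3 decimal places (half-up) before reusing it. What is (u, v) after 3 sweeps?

(2.626, -2.157)

Iteration 1:
  u = (4 - (3.8)·1.000) / (6.8) = 0.029
  v = (-11 - (-2)·1.000) / (3) = -3.000
Iteration 2:
  u = (4 - (3.8)·-3.000) / (6.8) = 2.265
  v = (-11 - (-2)·0.029) / (3) = -3.647
Iteration 3:
  u = (4 - (3.8)·-3.647) / (6.8) = 2.626
  v = (-11 - (-2)·2.265) / (3) = -2.157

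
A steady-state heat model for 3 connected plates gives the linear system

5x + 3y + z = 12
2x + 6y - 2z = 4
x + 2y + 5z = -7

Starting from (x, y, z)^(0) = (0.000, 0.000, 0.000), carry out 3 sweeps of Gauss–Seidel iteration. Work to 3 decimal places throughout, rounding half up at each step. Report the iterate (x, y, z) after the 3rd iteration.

(3.257, -0.957, -1.669)

Iteration 1:
  x = (12 - (3)·0.000 - (1)·0.000) / (5) = 2.400
  y = (4 - (2)·2.400 - (-2)·0.000) / (6) = -0.133
  z = (-7 - (1)·2.400 - (2)·-0.133) / (5) = -1.827
Iteration 2:
  x = (12 - (3)·-0.133 - (1)·-1.827) / (5) = 2.845
  y = (4 - (2)·2.845 - (-2)·-1.827) / (6) = -0.891
  z = (-7 - (1)·2.845 - (2)·-0.891) / (5) = -1.613
Iteration 3:
  x = (12 - (3)·-0.891 - (1)·-1.613) / (5) = 3.257
  y = (4 - (2)·3.257 - (-2)·-1.613) / (6) = -0.957
  z = (-7 - (1)·3.257 - (2)·-0.957) / (5) = -1.669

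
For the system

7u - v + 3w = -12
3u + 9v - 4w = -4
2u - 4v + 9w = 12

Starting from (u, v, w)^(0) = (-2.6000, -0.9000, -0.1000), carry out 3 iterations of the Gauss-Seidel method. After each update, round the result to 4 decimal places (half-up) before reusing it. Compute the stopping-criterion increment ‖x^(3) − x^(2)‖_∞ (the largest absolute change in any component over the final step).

Iteration 1:
  u = (-12 - (-1)·-0.9000 - (3)·-0.1000) / (7) = -1.8000
  v = (-4 - (3)·-1.8000 - (-4)·-0.1000) / (9) = 0.1111
  w = (12 - (2)·-1.8000 - (-4)·0.1111) / (9) = 1.7827
Iteration 2:
  u = (-12 - (-1)·0.1111 - (3)·1.7827) / (7) = -2.4624
  v = (-4 - (3)·-2.4624 - (-4)·1.7827) / (9) = 1.1687
  w = (12 - (2)·-2.4624 - (-4)·1.1687) / (9) = 2.4000
Iteration 3:
  u = (-12 - (-1)·1.1687 - (3)·2.4000) / (7) = -2.5759
  v = (-4 - (3)·-2.5759 - (-4)·2.4000) / (9) = 1.4809
  w = (12 - (2)·-2.5759 - (-4)·1.4809) / (9) = 2.5639
Change: (-0.1135, 0.3122, 0.1639) → max |·| = 0.3122

0.3122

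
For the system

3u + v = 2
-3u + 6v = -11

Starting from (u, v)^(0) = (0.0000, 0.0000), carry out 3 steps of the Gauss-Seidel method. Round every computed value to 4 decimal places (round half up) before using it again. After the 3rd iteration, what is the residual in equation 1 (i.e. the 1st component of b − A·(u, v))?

0.0418

Iteration 1:
  u = (2 - (1)·0.0000) / (3) = 0.6667
  v = (-11 - (-3)·0.6667) / (6) = -1.5000
Iteration 2:
  u = (2 - (1)·-1.5000) / (3) = 1.1667
  v = (-11 - (-3)·1.1667) / (6) = -1.2500
Iteration 3:
  u = (2 - (1)·-1.2500) / (3) = 1.0833
  v = (-11 - (-3)·1.0833) / (6) = -1.2917
Residual b − A·x = (0.0418, 0.0001)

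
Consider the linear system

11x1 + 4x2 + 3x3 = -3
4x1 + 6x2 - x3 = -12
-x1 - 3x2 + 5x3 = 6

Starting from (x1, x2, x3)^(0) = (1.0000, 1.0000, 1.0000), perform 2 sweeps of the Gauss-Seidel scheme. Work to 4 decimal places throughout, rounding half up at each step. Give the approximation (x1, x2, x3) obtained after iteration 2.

(0.0967, -2.0175, 0.0088)

Iteration 1:
  x1 = (-3 - (4)·1.0000 - (3)·1.0000) / (11) = -0.9091
  x2 = (-12 - (4)·-0.9091 - (-1)·1.0000) / (6) = -1.2273
  x3 = (6 - (-1)·-0.9091 - (-3)·-1.2273) / (5) = 0.2818
Iteration 2:
  x1 = (-3 - (4)·-1.2273 - (3)·0.2818) / (11) = 0.0967
  x2 = (-12 - (4)·0.0967 - (-1)·0.2818) / (6) = -2.0175
  x3 = (6 - (-1)·0.0967 - (-3)·-2.0175) / (5) = 0.0088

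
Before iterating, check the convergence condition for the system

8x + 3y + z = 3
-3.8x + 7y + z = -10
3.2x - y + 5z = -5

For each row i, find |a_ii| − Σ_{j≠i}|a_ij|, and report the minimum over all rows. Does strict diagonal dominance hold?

0.8

row 1: |8| − (3+1) = 4
row 2: |7| − (3.8+1) = 2.2
row 3: |5| − (3.2+1) = 0.8
minimum over rows = 0.8 → strictly diagonally dominant (convergence guaranteed)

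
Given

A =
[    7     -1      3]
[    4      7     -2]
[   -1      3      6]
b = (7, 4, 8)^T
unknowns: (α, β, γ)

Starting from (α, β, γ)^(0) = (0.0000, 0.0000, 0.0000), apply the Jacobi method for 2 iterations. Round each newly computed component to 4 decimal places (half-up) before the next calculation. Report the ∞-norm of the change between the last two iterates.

0.4898

Iteration 1:
  α = (7 - (-1)·0.0000 - (3)·0.0000) / (7) = 1.0000
  β = (4 - (4)·0.0000 - (-2)·0.0000) / (7) = 0.5714
  γ = (8 - (-1)·0.0000 - (3)·0.0000) / (6) = 1.3333
Iteration 2:
  α = (7 - (-1)·0.5714 - (3)·1.3333) / (7) = 0.5102
  β = (4 - (4)·1.0000 - (-2)·1.3333) / (7) = 0.3809
  γ = (8 - (-1)·1.0000 - (3)·0.5714) / (6) = 1.2143
Change: (-0.4898, -0.1905, -0.1190) → max |·| = 0.4898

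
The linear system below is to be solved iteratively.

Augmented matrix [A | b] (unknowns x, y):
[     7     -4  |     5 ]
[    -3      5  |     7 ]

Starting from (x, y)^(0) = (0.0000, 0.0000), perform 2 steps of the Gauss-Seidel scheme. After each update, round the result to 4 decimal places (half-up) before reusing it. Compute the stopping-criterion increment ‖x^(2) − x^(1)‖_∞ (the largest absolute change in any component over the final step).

Iteration 1:
  x = (5 - (-4)·0.0000) / (7) = 0.7143
  y = (7 - (-3)·0.7143) / (5) = 1.8286
Iteration 2:
  x = (5 - (-4)·1.8286) / (7) = 1.7592
  y = (7 - (-3)·1.7592) / (5) = 2.4555
Change: (1.0449, 0.6269) → max |·| = 1.0449

1.0449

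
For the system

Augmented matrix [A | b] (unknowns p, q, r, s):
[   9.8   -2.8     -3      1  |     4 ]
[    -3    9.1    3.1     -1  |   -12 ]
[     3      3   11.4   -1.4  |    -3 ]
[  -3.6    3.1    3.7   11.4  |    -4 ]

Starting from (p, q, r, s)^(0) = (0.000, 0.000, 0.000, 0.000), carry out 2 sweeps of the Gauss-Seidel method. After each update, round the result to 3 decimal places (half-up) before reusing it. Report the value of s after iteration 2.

-0.017

Iteration 1:
  p = (4 - (-2.8)·0.000 - (-3)·0.000 - (1)·0.000) / (9.8) = 0.408
  q = (-12 - (-3)·0.408 - (3.1)·0.000 - (-1)·0.000) / (9.1) = -1.184
  r = (-3 - (3)·0.408 - (3)·-1.184 - (-1.4)·0.000) / (11.4) = -0.059
  s = (-4 - (-3.6)·0.408 - (3.1)·-1.184 - (3.7)·-0.059) / (11.4) = 0.119
Iteration 2:
  p = (4 - (-2.8)·-1.184 - (-3)·-0.059 - (1)·0.119) / (9.8) = 0.040
  q = (-12 - (-3)·0.040 - (3.1)·-0.059 - (-1)·0.119) / (9.1) = -1.272
  r = (-3 - (3)·0.040 - (3)·-1.272 - (-1.4)·0.119) / (11.4) = 0.076
  s = (-4 - (-3.6)·0.040 - (3.1)·-1.272 - (3.7)·0.076) / (11.4) = -0.017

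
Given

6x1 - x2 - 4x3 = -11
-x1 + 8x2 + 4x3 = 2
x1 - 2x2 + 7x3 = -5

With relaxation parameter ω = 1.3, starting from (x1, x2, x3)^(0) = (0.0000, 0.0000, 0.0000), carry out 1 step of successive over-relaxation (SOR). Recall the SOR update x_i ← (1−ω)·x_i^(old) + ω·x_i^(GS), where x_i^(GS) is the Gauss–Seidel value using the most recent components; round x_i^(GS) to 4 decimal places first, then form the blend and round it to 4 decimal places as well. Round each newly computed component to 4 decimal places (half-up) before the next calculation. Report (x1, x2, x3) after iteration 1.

(-2.3833, -0.0623, -0.5091)

Iteration 1:
  x1: GS value = (-11 - (-1)·0.0000 - (-4)·0.0000) / (6) = -1.8333;  x1 ← (1−ω)·0.0000 + ω·-1.8333 = -2.3833
  x2: GS value = (2 - (-1)·-2.3833 - (4)·0.0000) / (8) = -0.0479;  x2 ← (1−ω)·0.0000 + ω·-0.0479 = -0.0623
  x3: GS value = (-5 - (1)·-2.3833 - (-2)·-0.0623) / (7) = -0.3916;  x3 ← (1−ω)·0.0000 + ω·-0.3916 = -0.5091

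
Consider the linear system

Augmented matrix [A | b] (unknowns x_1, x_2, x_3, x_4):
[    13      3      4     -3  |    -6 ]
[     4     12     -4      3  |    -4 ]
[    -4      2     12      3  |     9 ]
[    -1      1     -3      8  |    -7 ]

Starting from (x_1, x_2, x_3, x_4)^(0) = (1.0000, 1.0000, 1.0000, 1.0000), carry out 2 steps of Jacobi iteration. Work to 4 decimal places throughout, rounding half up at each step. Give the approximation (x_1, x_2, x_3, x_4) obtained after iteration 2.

(-0.6475, 0.2703, 0.7158, -0.6482)

Iteration 1:
  x_1 = (-6 - (3)·1.0000 - (4)·1.0000 - (-3)·1.0000) / (13) = -0.7692
  x_2 = (-4 - (4)·1.0000 - (-4)·1.0000 - (3)·1.0000) / (12) = -0.5833
  x_3 = (9 - (-4)·1.0000 - (2)·1.0000 - (3)·1.0000) / (12) = 0.6667
  x_4 = (-7 - (-1)·1.0000 - (1)·1.0000 - (-3)·1.0000) / (8) = -0.5000
Iteration 2:
  x_1 = (-6 - (3)·-0.5833 - (4)·0.6667 - (-3)·-0.5000) / (13) = -0.6475
  x_2 = (-4 - (4)·-0.7692 - (-4)·0.6667 - (3)·-0.5000) / (12) = 0.2703
  x_3 = (9 - (-4)·-0.7692 - (2)·-0.5833 - (3)·-0.5000) / (12) = 0.7158
  x_4 = (-7 - (-1)·-0.7692 - (1)·-0.5833 - (-3)·0.6667) / (8) = -0.6482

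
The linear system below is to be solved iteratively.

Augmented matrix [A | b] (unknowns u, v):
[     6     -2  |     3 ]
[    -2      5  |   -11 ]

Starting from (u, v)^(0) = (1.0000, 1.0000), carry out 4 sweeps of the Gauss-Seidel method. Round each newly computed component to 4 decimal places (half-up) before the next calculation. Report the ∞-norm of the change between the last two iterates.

Iteration 1:
  u = (3 - (-2)·1.0000) / (6) = 0.8333
  v = (-11 - (-2)·0.8333) / (5) = -1.8667
Iteration 2:
  u = (3 - (-2)·-1.8667) / (6) = -0.1222
  v = (-11 - (-2)·-0.1222) / (5) = -2.2489
Iteration 3:
  u = (3 - (-2)·-2.2489) / (6) = -0.2496
  v = (-11 - (-2)·-0.2496) / (5) = -2.2998
Iteration 4:
  u = (3 - (-2)·-2.2998) / (6) = -0.2666
  v = (-11 - (-2)·-0.2666) / (5) = -2.3066
Change: (-0.0170, -0.0068) → max |·| = 0.0170

0.0170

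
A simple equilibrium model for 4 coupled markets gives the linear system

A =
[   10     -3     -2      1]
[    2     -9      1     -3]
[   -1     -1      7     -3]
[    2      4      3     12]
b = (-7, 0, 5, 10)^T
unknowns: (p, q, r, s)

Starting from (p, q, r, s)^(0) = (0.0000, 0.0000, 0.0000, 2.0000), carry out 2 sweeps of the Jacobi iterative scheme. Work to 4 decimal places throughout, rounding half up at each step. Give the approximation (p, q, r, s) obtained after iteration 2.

Iteration 1:
  p = (-7 - (-3)·0.0000 - (-2)·0.0000 - (1)·2.0000) / (10) = -0.9000
  q = (0 - (2)·0.0000 - (1)·0.0000 - (-3)·2.0000) / (-9) = -0.6667
  r = (5 - (-1)·0.0000 - (-1)·0.0000 - (-3)·2.0000) / (7) = 1.5714
  s = (10 - (2)·0.0000 - (4)·0.0000 - (3)·0.0000) / (12) = 0.8333
Iteration 2:
  p = (-7 - (-3)·-0.6667 - (-2)·1.5714 - (1)·0.8333) / (10) = -0.6691
  q = (0 - (2)·-0.9000 - (1)·1.5714 - (-3)·0.8333) / (-9) = -0.3032
  r = (5 - (-1)·-0.9000 - (-1)·-0.6667 - (-3)·0.8333) / (7) = 0.8476
  s = (10 - (2)·-0.9000 - (4)·-0.6667 - (3)·1.5714) / (12) = 0.8127

(-0.6691, -0.3032, 0.8476, 0.8127)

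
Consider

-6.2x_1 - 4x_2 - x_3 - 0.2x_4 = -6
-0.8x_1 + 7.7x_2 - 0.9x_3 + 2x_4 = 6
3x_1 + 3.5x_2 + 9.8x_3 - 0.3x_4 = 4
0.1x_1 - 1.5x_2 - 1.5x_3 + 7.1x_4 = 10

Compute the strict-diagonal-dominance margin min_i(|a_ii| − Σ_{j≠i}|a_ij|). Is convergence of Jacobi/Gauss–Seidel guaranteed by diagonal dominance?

1

row 1: |-6.2| − (4+1+0.2) = 1
row 2: |7.7| − (0.8+0.9+2) = 4
row 3: |9.8| − (3+3.5+0.3) = 3
row 4: |7.1| − (0.1+1.5+1.5) = 4
minimum over rows = 1 → strictly diagonally dominant (convergence guaranteed)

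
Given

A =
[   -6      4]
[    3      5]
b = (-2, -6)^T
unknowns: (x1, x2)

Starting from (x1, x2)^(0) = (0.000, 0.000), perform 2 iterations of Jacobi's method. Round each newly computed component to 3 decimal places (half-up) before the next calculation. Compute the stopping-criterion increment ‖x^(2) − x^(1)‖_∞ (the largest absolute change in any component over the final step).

Iteration 1:
  x1 = (-2 - (4)·0.000) / (-6) = 0.333
  x2 = (-6 - (3)·0.000) / (5) = -1.200
Iteration 2:
  x1 = (-2 - (4)·-1.200) / (-6) = -0.467
  x2 = (-6 - (3)·0.333) / (5) = -1.400
Change: (-0.800, -0.200) → max |·| = 0.800

0.800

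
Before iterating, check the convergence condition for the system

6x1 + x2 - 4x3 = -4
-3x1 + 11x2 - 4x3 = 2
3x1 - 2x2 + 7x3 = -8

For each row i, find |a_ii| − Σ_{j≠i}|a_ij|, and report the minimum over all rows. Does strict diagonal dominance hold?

1

row 1: |6| − (1+4) = 1
row 2: |11| − (3+4) = 4
row 3: |7| − (3+2) = 2
minimum over rows = 1 → strictly diagonally dominant (convergence guaranteed)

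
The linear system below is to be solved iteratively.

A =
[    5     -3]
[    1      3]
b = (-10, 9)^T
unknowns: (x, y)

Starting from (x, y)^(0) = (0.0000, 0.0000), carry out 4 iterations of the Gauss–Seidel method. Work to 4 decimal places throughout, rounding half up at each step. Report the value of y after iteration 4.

Iteration 1:
  x = (-10 - (-3)·0.0000) / (5) = -2.0000
  y = (9 - (1)·-2.0000) / (3) = 3.6667
Iteration 2:
  x = (-10 - (-3)·3.6667) / (5) = 0.2000
  y = (9 - (1)·0.2000) / (3) = 2.9333
Iteration 3:
  x = (-10 - (-3)·2.9333) / (5) = -0.2400
  y = (9 - (1)·-0.2400) / (3) = 3.0800
Iteration 4:
  x = (-10 - (-3)·3.0800) / (5) = -0.1520
  y = (9 - (1)·-0.1520) / (3) = 3.0507

3.0507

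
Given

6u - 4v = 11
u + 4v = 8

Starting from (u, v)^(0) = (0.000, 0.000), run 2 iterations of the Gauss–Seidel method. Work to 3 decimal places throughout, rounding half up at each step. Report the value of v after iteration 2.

1.285

Iteration 1:
  u = (11 - (-4)·0.000) / (6) = 1.833
  v = (8 - (1)·1.833) / (4) = 1.542
Iteration 2:
  u = (11 - (-4)·1.542) / (6) = 2.861
  v = (8 - (1)·2.861) / (4) = 1.285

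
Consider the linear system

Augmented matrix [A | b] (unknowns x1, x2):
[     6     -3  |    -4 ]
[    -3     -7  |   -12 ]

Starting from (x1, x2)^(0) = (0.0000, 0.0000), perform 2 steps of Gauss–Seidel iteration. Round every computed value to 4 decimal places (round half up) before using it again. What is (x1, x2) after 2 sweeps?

(0.3333, 1.5714)

Iteration 1:
  x1 = (-4 - (-3)·0.0000) / (6) = -0.6667
  x2 = (-12 - (-3)·-0.6667) / (-7) = 2.0000
Iteration 2:
  x1 = (-4 - (-3)·2.0000) / (6) = 0.3333
  x2 = (-12 - (-3)·0.3333) / (-7) = 1.5714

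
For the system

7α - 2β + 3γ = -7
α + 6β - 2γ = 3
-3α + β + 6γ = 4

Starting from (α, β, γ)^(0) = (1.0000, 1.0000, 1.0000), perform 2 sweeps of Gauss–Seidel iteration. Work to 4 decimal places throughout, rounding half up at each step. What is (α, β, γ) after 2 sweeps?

Iteration 1:
  α = (-7 - (-2)·1.0000 - (3)·1.0000) / (7) = -1.1429
  β = (3 - (1)·-1.1429 - (-2)·1.0000) / (6) = 1.0238
  γ = (4 - (-3)·-1.1429 - (1)·1.0238) / (6) = -0.0754
Iteration 2:
  α = (-7 - (-2)·1.0238 - (3)·-0.0754) / (7) = -0.6752
  β = (3 - (1)·-0.6752 - (-2)·-0.0754) / (6) = 0.5874
  γ = (4 - (-3)·-0.6752 - (1)·0.5874) / (6) = 0.2312

(-0.6752, 0.5874, 0.2312)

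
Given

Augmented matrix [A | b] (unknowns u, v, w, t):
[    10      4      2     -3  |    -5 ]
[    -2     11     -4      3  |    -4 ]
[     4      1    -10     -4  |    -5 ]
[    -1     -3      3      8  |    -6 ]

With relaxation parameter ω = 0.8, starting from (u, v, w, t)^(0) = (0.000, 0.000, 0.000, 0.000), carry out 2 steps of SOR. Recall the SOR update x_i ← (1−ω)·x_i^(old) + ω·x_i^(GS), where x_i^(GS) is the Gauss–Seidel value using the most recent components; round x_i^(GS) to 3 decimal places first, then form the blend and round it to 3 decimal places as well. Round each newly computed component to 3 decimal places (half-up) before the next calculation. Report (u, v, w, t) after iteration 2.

Iteration 1:
  u: GS value = (-5 - (4)·0.000 - (2)·0.000 - (-3)·0.000) / (10) = -0.500;  u ← (1−ω)·0.000 + ω·-0.500 = -0.400
  v: GS value = (-4 - (-2)·-0.400 - (-4)·0.000 - (3)·0.000) / (11) = -0.436;  v ← (1−ω)·0.000 + ω·-0.436 = -0.349
  w: GS value = (-5 - (4)·-0.400 - (1)·-0.349 - (-4)·0.000) / (-10) = 0.305;  w ← (1−ω)·0.000 + ω·0.305 = 0.244
  t: GS value = (-6 - (-1)·-0.400 - (-3)·-0.349 - (3)·0.244) / (8) = -1.022;  t ← (1−ω)·0.000 + ω·-1.022 = -0.818
Iteration 2:
  u: GS value = (-5 - (4)·-0.349 - (2)·0.244 - (-3)·-0.818) / (10) = -0.655;  u ← (1−ω)·-0.400 + ω·-0.655 = -0.604
  v: GS value = (-4 - (-2)·-0.604 - (-4)·0.244 - (3)·-0.818) / (11) = -0.162;  v ← (1−ω)·-0.349 + ω·-0.162 = -0.199
  w: GS value = (-5 - (4)·-0.604 - (1)·-0.199 - (-4)·-0.818) / (-10) = 0.566;  w ← (1−ω)·0.244 + ω·0.566 = 0.502
  t: GS value = (-6 - (-1)·-0.604 - (-3)·-0.199 - (3)·0.502) / (8) = -1.088;  t ← (1−ω)·-0.818 + ω·-1.088 = -1.034

(-0.604, -0.199, 0.502, -1.034)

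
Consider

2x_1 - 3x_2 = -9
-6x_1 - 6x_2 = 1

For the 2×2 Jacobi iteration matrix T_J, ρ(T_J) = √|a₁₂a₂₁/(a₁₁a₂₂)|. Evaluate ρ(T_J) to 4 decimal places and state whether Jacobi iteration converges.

1.2247

a₁₂a₂₁/(a₁₁a₂₂) = (-3)·(-6) / ((2)·(-6)) = -1.500000
ρ = √|-1.500000| = √1.500000 = 1.2247
ρ > 1, so Jacobi diverges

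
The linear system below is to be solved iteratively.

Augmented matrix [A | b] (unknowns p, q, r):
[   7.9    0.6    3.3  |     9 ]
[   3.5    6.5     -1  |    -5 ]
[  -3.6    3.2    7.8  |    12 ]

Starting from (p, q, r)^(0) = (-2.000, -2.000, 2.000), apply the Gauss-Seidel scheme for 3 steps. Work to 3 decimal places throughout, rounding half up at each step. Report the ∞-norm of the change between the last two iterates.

Iteration 1:
  p = (9 - (0.6)·-2.000 - (3.3)·2.000) / (7.9) = 0.456
  q = (-5 - (3.5)·0.456 - (-1)·2.000) / (6.5) = -0.707
  r = (12 - (-3.6)·0.456 - (3.2)·-0.707) / (7.8) = 2.039
Iteration 2:
  p = (9 - (0.6)·-0.707 - (3.3)·2.039) / (7.9) = 0.341
  q = (-5 - (3.5)·0.341 - (-1)·2.039) / (6.5) = -0.639
  r = (12 - (-3.6)·0.341 - (3.2)·-0.639) / (7.8) = 1.958
Iteration 3:
  p = (9 - (0.6)·-0.639 - (3.3)·1.958) / (7.9) = 0.370
  q = (-5 - (3.5)·0.370 - (-1)·1.958) / (6.5) = -0.667
  r = (12 - (-3.6)·0.370 - (3.2)·-0.667) / (7.8) = 1.983
Change: (0.029, -0.028, 0.025) → max |·| = 0.029

0.029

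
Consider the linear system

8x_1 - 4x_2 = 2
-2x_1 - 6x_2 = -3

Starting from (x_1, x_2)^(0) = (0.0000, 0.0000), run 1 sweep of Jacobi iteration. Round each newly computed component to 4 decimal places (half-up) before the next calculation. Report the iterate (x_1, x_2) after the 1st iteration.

Iteration 1:
  x_1 = (2 - (-4)·0.0000) / (8) = 0.2500
  x_2 = (-3 - (-2)·0.0000) / (-6) = 0.5000

(0.2500, 0.5000)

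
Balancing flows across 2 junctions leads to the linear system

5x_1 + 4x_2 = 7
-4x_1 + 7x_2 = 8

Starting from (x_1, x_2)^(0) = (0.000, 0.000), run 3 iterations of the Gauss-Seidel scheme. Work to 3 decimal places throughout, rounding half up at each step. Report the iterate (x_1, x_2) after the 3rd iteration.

Iteration 1:
  x_1 = (7 - (4)·0.000) / (5) = 1.400
  x_2 = (8 - (-4)·1.400) / (7) = 1.943
Iteration 2:
  x_1 = (7 - (4)·1.943) / (5) = -0.154
  x_2 = (8 - (-4)·-0.154) / (7) = 1.055
Iteration 3:
  x_1 = (7 - (4)·1.055) / (5) = 0.556
  x_2 = (8 - (-4)·0.556) / (7) = 1.461

(0.556, 1.461)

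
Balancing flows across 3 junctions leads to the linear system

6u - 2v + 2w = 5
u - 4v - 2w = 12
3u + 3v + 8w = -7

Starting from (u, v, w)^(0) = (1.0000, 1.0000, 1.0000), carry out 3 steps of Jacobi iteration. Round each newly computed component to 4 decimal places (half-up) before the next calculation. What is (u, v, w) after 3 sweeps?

(0.1632, -2.9427, -0.2422)

Iteration 1:
  u = (5 - (-2)·1.0000 - (2)·1.0000) / (6) = 0.8333
  v = (12 - (1)·1.0000 - (-2)·1.0000) / (-4) = -3.2500
  w = (-7 - (3)·1.0000 - (3)·1.0000) / (8) = -1.6250
Iteration 2:
  u = (5 - (-2)·-3.2500 - (2)·-1.6250) / (6) = 0.2917
  v = (12 - (1)·0.8333 - (-2)·-1.6250) / (-4) = -1.9792
  w = (-7 - (3)·0.8333 - (3)·-3.2500) / (8) = 0.0313
Iteration 3:
  u = (5 - (-2)·-1.9792 - (2)·0.0313) / (6) = 0.1632
  v = (12 - (1)·0.2917 - (-2)·0.0313) / (-4) = -2.9427
  w = (-7 - (3)·0.2917 - (3)·-1.9792) / (8) = -0.2422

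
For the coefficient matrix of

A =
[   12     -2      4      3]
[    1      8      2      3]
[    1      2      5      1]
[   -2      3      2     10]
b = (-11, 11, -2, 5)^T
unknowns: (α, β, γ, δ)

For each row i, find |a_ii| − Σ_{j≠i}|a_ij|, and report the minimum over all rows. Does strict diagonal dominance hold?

row 1: |12| − (2+4+3) = 3
row 2: |8| − (1+2+3) = 2
row 3: |5| − (1+2+1) = 1
row 4: |10| − (2+3+2) = 3
minimum over rows = 1 → strictly diagonally dominant (convergence guaranteed)

1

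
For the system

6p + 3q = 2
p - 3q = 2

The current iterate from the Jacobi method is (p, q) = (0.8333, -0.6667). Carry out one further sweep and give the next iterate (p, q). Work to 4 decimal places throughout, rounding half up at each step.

One sweep:
  p = (2 - (3)·-0.6667) / (6) = 0.6667
  q = (2 - (1)·0.8333) / (-3) = -0.3889

(0.6667, -0.3889)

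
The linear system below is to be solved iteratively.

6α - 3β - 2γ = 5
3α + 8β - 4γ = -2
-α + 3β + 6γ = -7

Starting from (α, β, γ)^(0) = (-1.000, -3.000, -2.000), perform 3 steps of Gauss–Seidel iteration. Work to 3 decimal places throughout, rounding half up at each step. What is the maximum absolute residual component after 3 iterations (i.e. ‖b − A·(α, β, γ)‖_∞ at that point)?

0.240

Iteration 1:
  α = (5 - (-3)·-3.000 - (-2)·-2.000) / (6) = -1.333
  β = (-2 - (3)·-1.333 - (-4)·-2.000) / (8) = -0.750
  γ = (-7 - (-1)·-1.333 - (3)·-0.750) / (6) = -1.014
Iteration 2:
  α = (5 - (-3)·-0.750 - (-2)·-1.014) / (6) = 0.120
  β = (-2 - (3)·0.120 - (-4)·-1.014) / (8) = -0.802
  γ = (-7 - (-1)·0.120 - (3)·-0.802) / (6) = -0.746
Iteration 3:
  α = (5 - (-3)·-0.802 - (-2)·-0.746) / (6) = 0.184
  β = (-2 - (3)·0.184 - (-4)·-0.746) / (8) = -0.692
  γ = (-7 - (-1)·0.184 - (3)·-0.692) / (6) = -0.790
Residual b − A·x = (0.240, -0.176, 0.000); ∞-norm = 0.240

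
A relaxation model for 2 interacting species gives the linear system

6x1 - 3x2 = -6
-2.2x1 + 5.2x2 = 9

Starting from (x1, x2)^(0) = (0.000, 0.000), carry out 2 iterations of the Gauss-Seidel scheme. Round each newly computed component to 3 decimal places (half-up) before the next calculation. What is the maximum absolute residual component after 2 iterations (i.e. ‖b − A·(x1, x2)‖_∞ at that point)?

Iteration 1:
  x1 = (-6 - (-3)·0.000) / (6) = -1.000
  x2 = (9 - (-2.2)·-1.000) / (5.2) = 1.308
Iteration 2:
  x1 = (-6 - (-3)·1.308) / (6) = -0.346
  x2 = (9 - (-2.2)·-0.346) / (5.2) = 1.584
Residual b − A·x = (0.828, 0.002); ∞-norm = 0.828

0.828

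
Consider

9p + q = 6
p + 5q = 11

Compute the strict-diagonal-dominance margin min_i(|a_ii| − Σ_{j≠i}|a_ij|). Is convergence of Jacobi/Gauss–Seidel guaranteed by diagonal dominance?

4

row 1: |9| − (1) = 8
row 2: |5| − (1) = 4
minimum over rows = 4 → strictly diagonally dominant (convergence guaranteed)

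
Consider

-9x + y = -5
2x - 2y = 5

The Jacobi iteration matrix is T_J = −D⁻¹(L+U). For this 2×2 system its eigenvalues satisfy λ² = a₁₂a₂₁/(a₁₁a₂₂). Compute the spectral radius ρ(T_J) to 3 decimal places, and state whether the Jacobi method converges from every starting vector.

a₁₂a₂₁/(a₁₁a₂₂) = (1)·(2) / ((-9)·(-2)) = 0.111111
ρ = √|0.111111| = √0.111111 = 0.333
ρ < 1, so Jacobi converges

0.333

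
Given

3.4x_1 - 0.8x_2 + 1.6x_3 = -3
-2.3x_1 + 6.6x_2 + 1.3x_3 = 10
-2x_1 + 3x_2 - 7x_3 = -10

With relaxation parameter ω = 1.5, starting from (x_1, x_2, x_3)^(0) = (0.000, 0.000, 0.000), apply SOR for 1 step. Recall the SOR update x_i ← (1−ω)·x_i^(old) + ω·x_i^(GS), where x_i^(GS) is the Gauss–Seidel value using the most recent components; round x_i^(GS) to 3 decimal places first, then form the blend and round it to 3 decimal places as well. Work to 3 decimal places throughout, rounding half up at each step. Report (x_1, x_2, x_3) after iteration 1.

(-1.323, 1.581, 3.726)

Iteration 1:
  x_1: GS value = (-3 - (-0.8)·0.000 - (1.6)·0.000) / (3.4) = -0.882;  x_1 ← (1−ω)·0.000 + ω·-0.882 = -1.323
  x_2: GS value = (10 - (-2.3)·-1.323 - (1.3)·0.000) / (6.6) = 1.054;  x_2 ← (1−ω)·0.000 + ω·1.054 = 1.581
  x_3: GS value = (-10 - (-2)·-1.323 - (3)·1.581) / (-7) = 2.484;  x_3 ← (1−ω)·0.000 + ω·2.484 = 3.726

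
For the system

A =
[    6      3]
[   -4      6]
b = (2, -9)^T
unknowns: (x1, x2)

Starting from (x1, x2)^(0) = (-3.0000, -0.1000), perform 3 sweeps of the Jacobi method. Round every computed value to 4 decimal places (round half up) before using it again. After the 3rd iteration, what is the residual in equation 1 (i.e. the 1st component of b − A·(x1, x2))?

-3.4003

Iteration 1:
  x1 = (2 - (3)·-0.1000) / (6) = 0.3833
  x2 = (-9 - (-4)·-3.0000) / (6) = -3.5000
Iteration 2:
  x1 = (2 - (3)·-3.5000) / (6) = 2.0833
  x2 = (-9 - (-4)·0.3833) / (6) = -1.2445
Iteration 3:
  x1 = (2 - (3)·-1.2445) / (6) = 0.9556
  x2 = (-9 - (-4)·2.0833) / (6) = -0.1111
Residual b − A·x = (-3.4003, -4.5110)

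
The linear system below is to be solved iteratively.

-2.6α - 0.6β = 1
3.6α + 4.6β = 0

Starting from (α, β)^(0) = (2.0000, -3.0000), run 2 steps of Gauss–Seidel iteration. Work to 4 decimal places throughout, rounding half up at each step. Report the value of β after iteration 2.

Iteration 1:
  α = (1 - (-0.6)·-3.0000) / (-2.6) = 0.3077
  β = (0 - (3.6)·0.3077) / (4.6) = -0.2408
Iteration 2:
  α = (1 - (-0.6)·-0.2408) / (-2.6) = -0.3290
  β = (0 - (3.6)·-0.3290) / (4.6) = 0.2575

0.2575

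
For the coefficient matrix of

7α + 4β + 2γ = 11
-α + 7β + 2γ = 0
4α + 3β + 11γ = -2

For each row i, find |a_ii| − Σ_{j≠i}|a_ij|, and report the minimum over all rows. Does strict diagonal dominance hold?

1

row 1: |7| − (4+2) = 1
row 2: |7| − (1+2) = 4
row 3: |11| − (4+3) = 4
minimum over rows = 1 → strictly diagonally dominant (convergence guaranteed)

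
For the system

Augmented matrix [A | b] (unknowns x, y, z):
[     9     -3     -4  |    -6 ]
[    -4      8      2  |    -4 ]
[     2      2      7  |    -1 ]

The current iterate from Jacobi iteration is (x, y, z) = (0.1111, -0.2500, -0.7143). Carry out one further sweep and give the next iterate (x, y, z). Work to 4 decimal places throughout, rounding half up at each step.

One sweep:
  x = (-6 - (-3)·-0.2500 - (-4)·-0.7143) / (9) = -1.0675
  y = (-4 - (-4)·0.1111 - (2)·-0.7143) / (8) = -0.2659
  z = (-1 - (2)·0.1111 - (2)·-0.2500) / (7) = -0.1032

(-1.0675, -0.2659, -0.1032)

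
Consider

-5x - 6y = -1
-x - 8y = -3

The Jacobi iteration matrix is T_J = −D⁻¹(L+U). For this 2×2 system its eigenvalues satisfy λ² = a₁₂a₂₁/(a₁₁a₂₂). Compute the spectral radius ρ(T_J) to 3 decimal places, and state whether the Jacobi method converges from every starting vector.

0.387

a₁₂a₂₁/(a₁₁a₂₂) = (-6)·(-1) / ((-5)·(-8)) = 0.150000
ρ = √|0.150000| = √0.150000 = 0.387
ρ < 1, so Jacobi converges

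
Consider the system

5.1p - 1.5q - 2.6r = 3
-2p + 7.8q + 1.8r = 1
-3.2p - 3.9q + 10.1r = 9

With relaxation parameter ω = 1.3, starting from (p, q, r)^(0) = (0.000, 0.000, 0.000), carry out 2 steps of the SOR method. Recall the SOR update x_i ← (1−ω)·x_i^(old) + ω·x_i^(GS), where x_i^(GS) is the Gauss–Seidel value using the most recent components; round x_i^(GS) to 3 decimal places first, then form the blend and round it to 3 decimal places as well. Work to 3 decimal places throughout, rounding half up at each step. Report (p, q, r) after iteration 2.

Iteration 1:
  p: GS value = (3 - (-1.5)·0.000 - (-2.6)·0.000) / (5.1) = 0.588;  p ← (1−ω)·0.000 + ω·0.588 = 0.764
  q: GS value = (1 - (-2)·0.764 - (1.8)·0.000) / (7.8) = 0.324;  q ← (1−ω)·0.000 + ω·0.324 = 0.421
  r: GS value = (9 - (-3.2)·0.764 - (-3.9)·0.421) / (10.1) = 1.296;  r ← (1−ω)·0.000 + ω·1.296 = 1.685
Iteration 2:
  p: GS value = (3 - (-1.5)·0.421 - (-2.6)·1.685) / (5.1) = 1.571;  p ← (1−ω)·0.764 + ω·1.571 = 1.813
  q: GS value = (1 - (-2)·1.813 - (1.8)·1.685) / (7.8) = 0.204;  q ← (1−ω)·0.421 + ω·0.204 = 0.139
  r: GS value = (9 - (-3.2)·1.813 - (-3.9)·0.139) / (10.1) = 1.519;  r ← (1−ω)·1.685 + ω·1.519 = 1.469

(1.813, 0.139, 1.469)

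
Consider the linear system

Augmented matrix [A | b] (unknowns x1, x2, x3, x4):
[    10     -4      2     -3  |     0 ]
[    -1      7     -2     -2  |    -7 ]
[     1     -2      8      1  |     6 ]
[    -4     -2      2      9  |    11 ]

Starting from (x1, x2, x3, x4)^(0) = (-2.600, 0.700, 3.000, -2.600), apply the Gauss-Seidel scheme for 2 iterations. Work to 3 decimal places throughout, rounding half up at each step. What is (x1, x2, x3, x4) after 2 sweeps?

Iteration 1:
  x1 = (0 - (-4)·0.700 - (2)·3.000 - (-3)·-2.600) / (10) = -1.100
  x2 = (-7 - (-1)·-1.100 - (-2)·3.000 - (-2)·-2.600) / (7) = -1.043
  x3 = (6 - (1)·-1.100 - (-2)·-1.043 - (1)·-2.600) / (8) = 0.952
  x4 = (11 - (-4)·-1.100 - (-2)·-1.043 - (2)·0.952) / (9) = 0.290
Iteration 2:
  x1 = (0 - (-4)·-1.043 - (2)·0.952 - (-3)·0.290) / (10) = -0.521
  x2 = (-7 - (-1)·-0.521 - (-2)·0.952 - (-2)·0.290) / (7) = -0.720
  x3 = (6 - (1)·-0.521 - (-2)·-0.720 - (1)·0.290) / (8) = 0.599
  x4 = (11 - (-4)·-0.521 - (-2)·-0.720 - (2)·0.599) / (9) = 0.698

(-0.521, -0.720, 0.599, 0.698)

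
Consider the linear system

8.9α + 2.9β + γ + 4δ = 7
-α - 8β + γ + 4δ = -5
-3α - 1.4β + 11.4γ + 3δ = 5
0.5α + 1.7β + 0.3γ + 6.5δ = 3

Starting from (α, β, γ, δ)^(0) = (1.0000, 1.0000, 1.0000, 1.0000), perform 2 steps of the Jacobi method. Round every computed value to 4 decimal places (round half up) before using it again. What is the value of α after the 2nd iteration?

0.3223

Iteration 1:
  α = (7 - (2.9)·1.0000 - (1)·1.0000 - (4)·1.0000) / (8.9) = -0.1011
  β = (-5 - (-1)·1.0000 - (1)·1.0000 - (4)·1.0000) / (-8) = 1.1250
  γ = (5 - (-3)·1.0000 - (-1.4)·1.0000 - (3)·1.0000) / (11.4) = 0.5614
  δ = (3 - (0.5)·1.0000 - (1.7)·1.0000 - (0.3)·1.0000) / (6.5) = 0.0769
Iteration 2:
  α = (7 - (2.9)·1.1250 - (1)·0.5614 - (4)·0.0769) / (8.9) = 0.3223
  β = (-5 - (-1)·-0.1011 - (1)·0.5614 - (4)·0.0769) / (-8) = 0.7463
  γ = (5 - (-3)·-0.1011 - (-1.4)·1.1250 - (3)·0.0769) / (11.4) = 0.5299
  δ = (3 - (0.5)·-0.1011 - (1.7)·1.1250 - (0.3)·0.5614) / (6.5) = 0.1492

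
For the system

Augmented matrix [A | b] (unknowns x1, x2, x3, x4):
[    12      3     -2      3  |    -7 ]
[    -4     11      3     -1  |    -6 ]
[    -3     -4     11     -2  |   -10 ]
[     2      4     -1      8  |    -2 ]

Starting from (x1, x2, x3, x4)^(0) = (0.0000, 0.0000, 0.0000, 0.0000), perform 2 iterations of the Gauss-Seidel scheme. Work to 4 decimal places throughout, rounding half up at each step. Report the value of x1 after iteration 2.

-0.6446

Iteration 1:
  x1 = (-7 - (3)·0.0000 - (-2)·0.0000 - (3)·0.0000) / (12) = -0.5833
  x2 = (-6 - (-4)·-0.5833 - (3)·0.0000 - (-1)·0.0000) / (11) = -0.7576
  x3 = (-10 - (-3)·-0.5833 - (-4)·-0.7576 - (-2)·0.0000) / (11) = -1.3437
  x4 = (-2 - (2)·-0.5833 - (4)·-0.7576 - (-1)·-1.3437) / (8) = 0.1067
Iteration 2:
  x1 = (-7 - (3)·-0.7576 - (-2)·-1.3437 - (3)·0.1067) / (12) = -0.6446
  x2 = (-6 - (-4)·-0.6446 - (3)·-1.3437 - (-1)·0.1067) / (11) = -0.4037
  x3 = (-10 - (-3)·-0.6446 - (-4)·-0.4037 - (-2)·0.1067) / (11) = -1.2123
  x4 = (-2 - (2)·-0.6446 - (4)·-0.4037 - (-1)·-1.2123) / (8) = -0.0385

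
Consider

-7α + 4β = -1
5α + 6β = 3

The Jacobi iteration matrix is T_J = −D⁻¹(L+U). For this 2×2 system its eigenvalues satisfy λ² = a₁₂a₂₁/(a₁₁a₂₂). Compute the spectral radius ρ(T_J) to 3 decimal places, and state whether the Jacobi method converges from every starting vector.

a₁₂a₂₁/(a₁₁a₂₂) = (4)·(5) / ((-7)·(6)) = -0.476190
ρ = √|-0.476190| = √0.476190 = 0.690
ρ < 1, so Jacobi converges

0.690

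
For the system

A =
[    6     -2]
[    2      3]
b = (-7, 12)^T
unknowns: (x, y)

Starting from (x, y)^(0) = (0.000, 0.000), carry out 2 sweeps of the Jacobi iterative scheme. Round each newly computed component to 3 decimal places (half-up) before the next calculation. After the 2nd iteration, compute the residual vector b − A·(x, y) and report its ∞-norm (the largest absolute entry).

2.668

Iteration 1:
  x = (-7 - (-2)·0.000) / (6) = -1.167
  y = (12 - (2)·0.000) / (3) = 4.000
Iteration 2:
  x = (-7 - (-2)·4.000) / (6) = 0.167
  y = (12 - (2)·-1.167) / (3) = 4.778
Residual b − A·x = (1.554, -2.668); ∞-norm = 2.668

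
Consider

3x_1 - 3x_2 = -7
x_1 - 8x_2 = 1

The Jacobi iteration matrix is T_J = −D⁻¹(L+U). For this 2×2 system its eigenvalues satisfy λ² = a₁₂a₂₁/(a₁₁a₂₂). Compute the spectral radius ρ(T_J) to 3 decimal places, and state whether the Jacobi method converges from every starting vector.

0.354

a₁₂a₂₁/(a₁₁a₂₂) = (-3)·(1) / ((3)·(-8)) = 0.125000
ρ = √|0.125000| = √0.125000 = 0.354
ρ < 1, so Jacobi converges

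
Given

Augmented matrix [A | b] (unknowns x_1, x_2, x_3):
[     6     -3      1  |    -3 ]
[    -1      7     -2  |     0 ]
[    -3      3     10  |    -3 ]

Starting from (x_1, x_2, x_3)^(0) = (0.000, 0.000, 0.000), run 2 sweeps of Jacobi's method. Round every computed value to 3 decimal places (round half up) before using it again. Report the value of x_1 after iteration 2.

-0.450

Iteration 1:
  x_1 = (-3 - (-3)·0.000 - (1)·0.000) / (6) = -0.500
  x_2 = (0 - (-1)·0.000 - (-2)·0.000) / (7) = 0.000
  x_3 = (-3 - (-3)·0.000 - (3)·0.000) / (10) = -0.300
Iteration 2:
  x_1 = (-3 - (-3)·0.000 - (1)·-0.300) / (6) = -0.450
  x_2 = (0 - (-1)·-0.500 - (-2)·-0.300) / (7) = -0.157
  x_3 = (-3 - (-3)·-0.500 - (3)·0.000) / (10) = -0.450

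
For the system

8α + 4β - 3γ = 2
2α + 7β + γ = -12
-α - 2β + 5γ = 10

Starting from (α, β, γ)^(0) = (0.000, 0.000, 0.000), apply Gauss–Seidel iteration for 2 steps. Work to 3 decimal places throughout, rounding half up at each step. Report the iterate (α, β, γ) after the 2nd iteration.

(1.644, -2.375, 1.379)

Iteration 1:
  α = (2 - (4)·0.000 - (-3)·0.000) / (8) = 0.250
  β = (-12 - (2)·0.250 - (1)·0.000) / (7) = -1.786
  γ = (10 - (-1)·0.250 - (-2)·-1.786) / (5) = 1.336
Iteration 2:
  α = (2 - (4)·-1.786 - (-3)·1.336) / (8) = 1.644
  β = (-12 - (2)·1.644 - (1)·1.336) / (7) = -2.375
  γ = (10 - (-1)·1.644 - (-2)·-2.375) / (5) = 1.379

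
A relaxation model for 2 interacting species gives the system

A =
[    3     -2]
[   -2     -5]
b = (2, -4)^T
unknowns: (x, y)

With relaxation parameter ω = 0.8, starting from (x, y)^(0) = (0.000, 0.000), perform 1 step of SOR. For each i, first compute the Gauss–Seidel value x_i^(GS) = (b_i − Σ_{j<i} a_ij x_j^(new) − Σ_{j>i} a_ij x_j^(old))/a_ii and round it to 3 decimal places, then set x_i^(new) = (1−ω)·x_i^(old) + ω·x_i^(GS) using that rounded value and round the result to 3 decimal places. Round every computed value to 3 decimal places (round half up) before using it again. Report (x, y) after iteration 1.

(0.534, 0.469)

Iteration 1:
  x: GS value = (2 - (-2)·0.000) / (3) = 0.667;  x ← (1−ω)·0.000 + ω·0.667 = 0.534
  y: GS value = (-4 - (-2)·0.534) / (-5) = 0.586;  y ← (1−ω)·0.000 + ω·0.586 = 0.469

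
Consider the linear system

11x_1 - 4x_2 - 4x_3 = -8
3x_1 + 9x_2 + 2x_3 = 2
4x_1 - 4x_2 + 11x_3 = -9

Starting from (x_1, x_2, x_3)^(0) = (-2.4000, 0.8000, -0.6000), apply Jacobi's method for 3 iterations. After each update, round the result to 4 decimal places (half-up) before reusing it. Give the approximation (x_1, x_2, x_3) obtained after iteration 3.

(-0.6532, 0.3182, -0.6200)

Iteration 1:
  x_1 = (-8 - (-4)·0.8000 - (-4)·-0.6000) / (11) = -0.6545
  x_2 = (2 - (3)·-2.4000 - (2)·-0.6000) / (9) = 1.1556
  x_3 = (-9 - (4)·-2.4000 - (-4)·0.8000) / (11) = 0.3455
Iteration 2:
  x_1 = (-8 - (-4)·1.1556 - (-4)·0.3455) / (11) = -0.1814
  x_2 = (2 - (3)·-0.6545 - (2)·0.3455) / (9) = 0.3636
  x_3 = (-9 - (4)·-0.6545 - (-4)·1.1556) / (11) = -0.1600
Iteration 3:
  x_1 = (-8 - (-4)·0.3636 - (-4)·-0.1600) / (11) = -0.6532
  x_2 = (2 - (3)·-0.1814 - (2)·-0.1600) / (9) = 0.3182
  x_3 = (-9 - (4)·-0.1814 - (-4)·0.3636) / (11) = -0.6200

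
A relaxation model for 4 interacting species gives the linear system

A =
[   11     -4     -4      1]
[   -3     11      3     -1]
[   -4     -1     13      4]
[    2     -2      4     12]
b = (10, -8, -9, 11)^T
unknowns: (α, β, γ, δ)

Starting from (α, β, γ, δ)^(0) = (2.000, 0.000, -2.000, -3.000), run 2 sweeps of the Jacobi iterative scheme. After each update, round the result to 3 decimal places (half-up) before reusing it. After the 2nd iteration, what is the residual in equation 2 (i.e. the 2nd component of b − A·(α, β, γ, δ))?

Iteration 1:
  α = (10 - (-4)·0.000 - (-4)·-2.000 - (1)·-3.000) / (11) = 0.455
  β = (-8 - (-3)·2.000 - (3)·-2.000 - (-1)·-3.000) / (11) = 0.091
  γ = (-9 - (-4)·2.000 - (-1)·0.000 - (4)·-3.000) / (13) = 0.846
  δ = (11 - (2)·2.000 - (-2)·0.000 - (4)·-2.000) / (12) = 1.250
Iteration 2:
  α = (10 - (-4)·0.091 - (-4)·0.846 - (1)·1.250) / (11) = 1.136
  β = (-8 - (-3)·0.455 - (3)·0.846 - (-1)·1.250) / (11) = -0.720
  γ = (-9 - (-4)·0.455 - (-1)·0.091 - (4)·1.250) / (13) = -0.930
  δ = (11 - (2)·0.455 - (-2)·0.091 - (4)·0.846) / (12) = 0.574
Residual b − A·x = (-9.670, 6.692, 4.618, 4.120)

6.692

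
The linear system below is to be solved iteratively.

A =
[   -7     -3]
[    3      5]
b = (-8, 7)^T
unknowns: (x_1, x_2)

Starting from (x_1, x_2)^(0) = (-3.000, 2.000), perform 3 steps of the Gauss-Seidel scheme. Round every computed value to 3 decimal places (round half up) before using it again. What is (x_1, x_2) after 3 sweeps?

Iteration 1:
  x_1 = (-8 - (-3)·2.000) / (-7) = 0.286
  x_2 = (7 - (3)·0.286) / (5) = 1.228
Iteration 2:
  x_1 = (-8 - (-3)·1.228) / (-7) = 0.617
  x_2 = (7 - (3)·0.617) / (5) = 1.030
Iteration 3:
  x_1 = (-8 - (-3)·1.030) / (-7) = 0.701
  x_2 = (7 - (3)·0.701) / (5) = 0.979

(0.701, 0.979)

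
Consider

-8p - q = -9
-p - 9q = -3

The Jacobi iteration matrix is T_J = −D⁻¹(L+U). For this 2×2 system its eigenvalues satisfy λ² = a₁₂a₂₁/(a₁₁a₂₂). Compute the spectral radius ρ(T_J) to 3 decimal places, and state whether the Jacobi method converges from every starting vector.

a₁₂a₂₁/(a₁₁a₂₂) = (-1)·(-1) / ((-8)·(-9)) = 0.013889
ρ = √|0.013889| = √0.013889 = 0.118
ρ < 1, so Jacobi converges

0.118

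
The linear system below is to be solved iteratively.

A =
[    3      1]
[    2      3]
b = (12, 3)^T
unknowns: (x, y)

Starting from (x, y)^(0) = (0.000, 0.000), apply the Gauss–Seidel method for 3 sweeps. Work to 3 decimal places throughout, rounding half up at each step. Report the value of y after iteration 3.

Iteration 1:
  x = (12 - (1)·0.000) / (3) = 4.000
  y = (3 - (2)·4.000) / (3) = -1.667
Iteration 2:
  x = (12 - (1)·-1.667) / (3) = 4.556
  y = (3 - (2)·4.556) / (3) = -2.037
Iteration 3:
  x = (12 - (1)·-2.037) / (3) = 4.679
  y = (3 - (2)·4.679) / (3) = -2.119

-2.119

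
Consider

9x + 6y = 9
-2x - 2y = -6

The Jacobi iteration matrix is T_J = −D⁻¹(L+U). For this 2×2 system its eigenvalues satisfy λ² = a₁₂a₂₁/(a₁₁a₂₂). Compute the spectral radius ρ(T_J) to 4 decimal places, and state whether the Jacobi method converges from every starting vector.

0.8165

a₁₂a₂₁/(a₁₁a₂₂) = (6)·(-2) / ((9)·(-2)) = 0.666667
ρ = √|0.666667| = √0.666667 = 0.8165
ρ < 1, so Jacobi converges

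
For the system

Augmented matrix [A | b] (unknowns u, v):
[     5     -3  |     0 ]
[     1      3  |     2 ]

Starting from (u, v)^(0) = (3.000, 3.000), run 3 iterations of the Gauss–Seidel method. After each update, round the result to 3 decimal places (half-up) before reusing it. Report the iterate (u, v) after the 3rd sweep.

(0.392, 0.536)

Iteration 1:
  u = (0 - (-3)·3.000) / (5) = 1.800
  v = (2 - (1)·1.800) / (3) = 0.067
Iteration 2:
  u = (0 - (-3)·0.067) / (5) = 0.040
  v = (2 - (1)·0.040) / (3) = 0.653
Iteration 3:
  u = (0 - (-3)·0.653) / (5) = 0.392
  v = (2 - (1)·0.392) / (3) = 0.536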